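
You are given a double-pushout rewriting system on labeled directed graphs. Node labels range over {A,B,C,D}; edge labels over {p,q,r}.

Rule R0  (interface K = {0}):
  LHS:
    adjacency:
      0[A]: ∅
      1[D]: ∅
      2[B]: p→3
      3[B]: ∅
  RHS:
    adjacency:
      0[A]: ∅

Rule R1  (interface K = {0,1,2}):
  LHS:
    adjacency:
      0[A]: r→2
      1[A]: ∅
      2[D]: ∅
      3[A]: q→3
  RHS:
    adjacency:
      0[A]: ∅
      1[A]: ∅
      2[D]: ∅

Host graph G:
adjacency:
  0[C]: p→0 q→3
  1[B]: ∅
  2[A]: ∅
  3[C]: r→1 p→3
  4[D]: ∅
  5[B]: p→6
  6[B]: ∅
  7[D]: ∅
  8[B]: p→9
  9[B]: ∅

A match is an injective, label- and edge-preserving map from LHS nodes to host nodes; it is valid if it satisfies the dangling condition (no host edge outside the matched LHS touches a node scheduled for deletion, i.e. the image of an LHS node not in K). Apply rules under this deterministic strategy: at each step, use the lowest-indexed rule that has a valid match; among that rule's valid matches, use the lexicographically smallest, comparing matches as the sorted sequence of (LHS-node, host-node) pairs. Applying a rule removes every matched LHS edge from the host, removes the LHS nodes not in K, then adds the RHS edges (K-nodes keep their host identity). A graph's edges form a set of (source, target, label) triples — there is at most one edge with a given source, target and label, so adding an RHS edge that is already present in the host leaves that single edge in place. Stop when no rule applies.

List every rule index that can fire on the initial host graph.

Answer: [R0]

Derivation:
R0: 4 valid matches — {0↦2, 1↦4, 2↦5, 3↦6}, {0↦2, 1↦4, 2↦8, 3↦9}, {0↦2, 1↦7, 2↦5, 3↦6} (+1 more)
R1: no valid match — LHS pattern not found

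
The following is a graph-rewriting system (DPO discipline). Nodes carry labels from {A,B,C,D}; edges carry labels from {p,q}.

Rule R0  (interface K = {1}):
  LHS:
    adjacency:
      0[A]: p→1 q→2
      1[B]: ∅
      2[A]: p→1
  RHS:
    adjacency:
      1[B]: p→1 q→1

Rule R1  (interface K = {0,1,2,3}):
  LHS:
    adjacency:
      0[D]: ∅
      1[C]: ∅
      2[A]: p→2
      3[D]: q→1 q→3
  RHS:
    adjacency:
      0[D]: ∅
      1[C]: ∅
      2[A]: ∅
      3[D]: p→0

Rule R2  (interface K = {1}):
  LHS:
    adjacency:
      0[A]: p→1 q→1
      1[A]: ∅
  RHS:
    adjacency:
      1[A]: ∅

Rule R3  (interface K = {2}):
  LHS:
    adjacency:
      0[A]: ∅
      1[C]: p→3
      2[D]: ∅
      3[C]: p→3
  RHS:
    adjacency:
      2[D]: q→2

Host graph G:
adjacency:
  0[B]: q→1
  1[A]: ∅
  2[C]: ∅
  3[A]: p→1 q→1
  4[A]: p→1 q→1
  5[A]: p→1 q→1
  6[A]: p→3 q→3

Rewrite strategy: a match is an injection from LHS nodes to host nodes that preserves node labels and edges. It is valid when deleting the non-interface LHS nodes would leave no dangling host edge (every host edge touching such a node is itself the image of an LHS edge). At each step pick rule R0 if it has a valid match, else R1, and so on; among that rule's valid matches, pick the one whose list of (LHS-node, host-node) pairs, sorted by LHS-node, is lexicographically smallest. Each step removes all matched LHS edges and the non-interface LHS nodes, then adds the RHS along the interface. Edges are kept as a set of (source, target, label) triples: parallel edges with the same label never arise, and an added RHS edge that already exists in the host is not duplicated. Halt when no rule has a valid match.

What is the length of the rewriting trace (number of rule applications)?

start.  V:7 E:9  edges: 0-q->1 3-p->1 3-q->1 4-p->1 4-q->1 5-p->1 5-q->1 6-p->3 6-q->3
1. fire R2 via {0↦4, 1↦1}  →  V:6 E:7  edges: 0-q->1 3-p->1 3-q->1 5-p->1 5-q->1 6-p->3 6-q->3
2. fire R2 via {0↦5, 1↦1}  →  V:5 E:5  edges: 0-q->1 3-p->1 3-q->1 6-p->3 6-q->3
3. fire R2 via {0↦6, 1↦3}  →  V:4 E:3  edges: 0-q->1 3-p->1 3-q->1
4. fire R2 via {0↦3, 1↦1}  →  V:3 E:1  edges: 0-q->1
final graph: no rule applies after step 4

Answer: 4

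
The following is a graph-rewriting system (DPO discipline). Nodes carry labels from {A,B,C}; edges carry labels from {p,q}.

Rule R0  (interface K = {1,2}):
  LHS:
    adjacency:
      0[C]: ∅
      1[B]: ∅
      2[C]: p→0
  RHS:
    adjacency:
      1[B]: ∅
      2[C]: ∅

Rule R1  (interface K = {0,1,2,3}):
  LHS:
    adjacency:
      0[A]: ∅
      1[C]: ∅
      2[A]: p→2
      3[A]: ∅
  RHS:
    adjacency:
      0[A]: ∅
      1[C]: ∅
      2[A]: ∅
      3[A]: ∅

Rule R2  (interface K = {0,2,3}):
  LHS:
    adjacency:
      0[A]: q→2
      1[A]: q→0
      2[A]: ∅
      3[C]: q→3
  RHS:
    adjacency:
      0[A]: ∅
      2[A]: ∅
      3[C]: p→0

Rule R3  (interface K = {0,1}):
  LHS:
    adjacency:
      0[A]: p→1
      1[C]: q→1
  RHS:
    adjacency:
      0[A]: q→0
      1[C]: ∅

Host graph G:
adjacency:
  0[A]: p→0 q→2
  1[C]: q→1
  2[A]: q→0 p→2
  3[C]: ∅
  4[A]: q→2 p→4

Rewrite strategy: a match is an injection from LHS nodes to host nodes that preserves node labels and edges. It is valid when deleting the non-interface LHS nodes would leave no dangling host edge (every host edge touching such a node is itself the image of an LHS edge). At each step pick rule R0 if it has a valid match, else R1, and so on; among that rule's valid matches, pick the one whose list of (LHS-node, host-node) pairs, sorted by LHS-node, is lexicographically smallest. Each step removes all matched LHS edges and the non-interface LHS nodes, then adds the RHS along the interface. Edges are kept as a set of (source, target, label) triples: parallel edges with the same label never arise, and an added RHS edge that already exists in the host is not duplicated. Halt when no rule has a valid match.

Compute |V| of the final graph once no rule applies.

[0] host  ⇒  5 nodes, 7 edges  {0-p->0 0-q->2 1-q->1 2-q->0 2-p->2 4-q->2 4-p->4}
[1] R1 @ {0↦0, 1↦1, 2↦2, 3↦4}  ⇒  5 nodes, 6 edges  {0-p->0 0-q->2 1-q->1 2-q->0 4-q->2 4-p->4}
[2] R1 @ {0↦0, 1↦1, 2↦4, 3↦2}  ⇒  5 nodes, 5 edges  {0-p->0 0-q->2 1-q->1 2-q->0 4-q->2}
[3] R1 @ {0↦2, 1↦1, 2↦0, 3↦4}  ⇒  5 nodes, 4 edges  {0-q->2 1-q->1 2-q->0 4-q->2}
[4] R2 @ {0↦2, 1↦4, 2↦0, 3↦1}  ⇒  4 nodes, 2 edges  {0-q->2 1-p->2}
normal form: no rule applies after step 4
NF nodes: {0:A, 1:C, 2:A, 3:C}

Answer: 4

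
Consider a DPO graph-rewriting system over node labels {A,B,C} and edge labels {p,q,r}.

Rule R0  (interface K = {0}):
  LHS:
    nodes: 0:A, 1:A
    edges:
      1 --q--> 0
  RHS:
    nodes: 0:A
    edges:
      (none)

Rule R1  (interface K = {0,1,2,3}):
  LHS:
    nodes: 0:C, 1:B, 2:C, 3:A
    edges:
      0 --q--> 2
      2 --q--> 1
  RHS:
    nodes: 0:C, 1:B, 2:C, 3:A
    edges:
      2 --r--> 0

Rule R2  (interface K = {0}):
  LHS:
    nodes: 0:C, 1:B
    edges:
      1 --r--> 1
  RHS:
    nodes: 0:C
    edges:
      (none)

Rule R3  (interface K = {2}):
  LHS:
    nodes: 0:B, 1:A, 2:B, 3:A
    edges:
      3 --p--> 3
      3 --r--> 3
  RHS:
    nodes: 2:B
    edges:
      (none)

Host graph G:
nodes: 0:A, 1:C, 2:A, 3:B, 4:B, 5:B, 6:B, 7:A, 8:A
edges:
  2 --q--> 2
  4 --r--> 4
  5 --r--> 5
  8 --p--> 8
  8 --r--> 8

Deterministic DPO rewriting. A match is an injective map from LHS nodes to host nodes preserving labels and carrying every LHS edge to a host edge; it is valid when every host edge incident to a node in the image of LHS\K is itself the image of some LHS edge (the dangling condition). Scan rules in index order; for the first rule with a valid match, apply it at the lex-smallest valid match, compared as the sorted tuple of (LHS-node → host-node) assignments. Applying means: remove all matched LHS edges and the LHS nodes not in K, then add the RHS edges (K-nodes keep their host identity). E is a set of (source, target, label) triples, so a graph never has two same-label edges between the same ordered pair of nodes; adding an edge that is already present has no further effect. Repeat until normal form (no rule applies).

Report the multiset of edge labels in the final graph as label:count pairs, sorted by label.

Answer: q:1

Derivation:
initial: |V|=9 |E|=5  E = 2-q->2 4-r->4 5-r->5 8-p->8 8-r->8
step 1: apply R2 at {0↦1, 1↦4}  → |V|=8 |E|=4  E = 2-q->2 5-r->5 8-p->8 8-r->8
step 2: apply R2 at {0↦1, 1↦5}  → |V|=7 |E|=3  E = 2-q->2 8-p->8 8-r->8
step 3: apply R3 at {0↦3, 1↦0, 2↦6, 3↦8}  → |V|=4 |E|=1  E = 2-q->2
final graph: no rule applies after step 3
NF edges: [(2, 2, 'q')]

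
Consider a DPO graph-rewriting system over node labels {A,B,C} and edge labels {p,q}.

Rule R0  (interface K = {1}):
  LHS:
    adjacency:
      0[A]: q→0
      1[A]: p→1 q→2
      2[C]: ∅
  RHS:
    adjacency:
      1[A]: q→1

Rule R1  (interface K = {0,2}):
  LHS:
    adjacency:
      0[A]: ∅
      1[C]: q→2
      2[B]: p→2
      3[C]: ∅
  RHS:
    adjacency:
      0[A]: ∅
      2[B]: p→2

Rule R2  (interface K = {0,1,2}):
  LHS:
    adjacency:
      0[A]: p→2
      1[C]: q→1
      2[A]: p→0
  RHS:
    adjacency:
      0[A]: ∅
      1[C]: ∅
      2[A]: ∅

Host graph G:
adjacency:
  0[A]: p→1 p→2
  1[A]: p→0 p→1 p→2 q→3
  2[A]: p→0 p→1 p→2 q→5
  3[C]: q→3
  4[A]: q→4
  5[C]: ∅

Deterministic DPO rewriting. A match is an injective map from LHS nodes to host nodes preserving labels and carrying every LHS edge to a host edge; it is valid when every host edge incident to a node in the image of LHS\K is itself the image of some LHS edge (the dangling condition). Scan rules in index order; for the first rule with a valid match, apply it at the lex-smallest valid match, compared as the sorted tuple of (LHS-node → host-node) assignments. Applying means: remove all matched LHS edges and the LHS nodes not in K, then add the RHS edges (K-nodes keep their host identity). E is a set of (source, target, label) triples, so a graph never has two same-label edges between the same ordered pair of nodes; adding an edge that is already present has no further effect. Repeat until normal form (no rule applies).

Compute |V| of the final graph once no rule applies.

Answer: 4

Rewrite trace:
initial: |V|=6 |E|=12  E = 0-p->1 0-p->2 1-p->0 1-p->1 1-p->2 1-q->3 2-p->0 2-p->1 2-p->2 2-q->5 3-q->3 4-q->4
step 1: apply R0 at {0↦4, 1↦2, 2↦5}  → |V|=4 |E|=10  E = 0-p->1 0-p->2 1-p->0 1-p->1 1-p->2 1-q->3 2-p->0 2-p->1 2-q->2 3-q->3
step 2: apply R2 at {0↦0, 1↦3, 2↦1}  → |V|=4 |E|=7  E = 0-p->2 1-p->1 1-p->2 1-q->3 2-p->0 2-p->1 2-q->2
normal form: no rule applies after step 2
NF nodes: {0:A, 1:A, 2:A, 3:C}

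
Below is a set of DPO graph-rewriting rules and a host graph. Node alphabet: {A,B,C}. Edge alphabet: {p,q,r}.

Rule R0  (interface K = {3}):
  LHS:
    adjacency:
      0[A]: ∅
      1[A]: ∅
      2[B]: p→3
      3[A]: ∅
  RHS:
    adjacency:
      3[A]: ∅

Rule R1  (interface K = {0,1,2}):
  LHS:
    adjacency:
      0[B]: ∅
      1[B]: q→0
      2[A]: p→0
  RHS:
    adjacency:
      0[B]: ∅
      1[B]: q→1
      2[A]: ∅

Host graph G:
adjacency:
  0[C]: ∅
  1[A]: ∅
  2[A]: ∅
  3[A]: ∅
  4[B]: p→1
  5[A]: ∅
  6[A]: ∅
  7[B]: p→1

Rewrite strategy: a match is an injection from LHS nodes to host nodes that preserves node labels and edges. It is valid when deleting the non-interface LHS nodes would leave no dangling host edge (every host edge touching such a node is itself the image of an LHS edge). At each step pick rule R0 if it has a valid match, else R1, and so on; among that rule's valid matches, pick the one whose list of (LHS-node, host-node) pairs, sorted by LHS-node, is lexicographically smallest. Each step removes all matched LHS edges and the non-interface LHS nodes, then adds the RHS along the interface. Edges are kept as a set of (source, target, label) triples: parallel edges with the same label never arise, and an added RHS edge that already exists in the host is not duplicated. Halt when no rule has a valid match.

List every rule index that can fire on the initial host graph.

Answer: [R0]

Derivation:
R0: 24 valid matches — {0↦2, 1↦3, 2↦4, 3↦1}, {0↦2, 1↦3, 2↦7, 3↦1}, {0↦2, 1↦5, 2↦4, 3↦1} (+21 more)
R1: no valid match — LHS pattern not found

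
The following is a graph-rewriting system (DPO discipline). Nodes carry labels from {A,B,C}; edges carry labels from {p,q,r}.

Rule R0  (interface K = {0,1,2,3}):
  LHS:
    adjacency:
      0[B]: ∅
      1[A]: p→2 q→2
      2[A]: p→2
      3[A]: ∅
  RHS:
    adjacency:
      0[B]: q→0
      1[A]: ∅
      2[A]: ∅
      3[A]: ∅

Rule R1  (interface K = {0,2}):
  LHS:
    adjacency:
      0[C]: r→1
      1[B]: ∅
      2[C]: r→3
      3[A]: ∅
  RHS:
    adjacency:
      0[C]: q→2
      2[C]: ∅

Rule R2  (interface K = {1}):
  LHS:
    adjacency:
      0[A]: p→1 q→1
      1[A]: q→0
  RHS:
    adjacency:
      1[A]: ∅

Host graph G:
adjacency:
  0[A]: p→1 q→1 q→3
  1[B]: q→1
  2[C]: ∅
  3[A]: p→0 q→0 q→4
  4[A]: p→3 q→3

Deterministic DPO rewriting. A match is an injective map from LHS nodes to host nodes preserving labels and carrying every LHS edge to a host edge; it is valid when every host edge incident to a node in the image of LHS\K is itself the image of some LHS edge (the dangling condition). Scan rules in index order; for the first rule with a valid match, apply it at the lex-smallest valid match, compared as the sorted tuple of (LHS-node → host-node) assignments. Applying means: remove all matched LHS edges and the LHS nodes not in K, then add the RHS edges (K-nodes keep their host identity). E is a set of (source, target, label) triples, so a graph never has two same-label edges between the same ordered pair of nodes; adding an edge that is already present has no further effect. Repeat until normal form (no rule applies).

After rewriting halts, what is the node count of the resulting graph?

start.  V:5 E:9  edges: 0-p->1 0-q->1 0-q->3 1-q->1 3-p->0 3-q->0 3-q->4 4-p->3 4-q->3
1. fire R2 via {0↦4, 1↦3}  →  V:4 E:6  edges: 0-p->1 0-q->1 0-q->3 1-q->1 3-p->0 3-q->0
2. fire R2 via {0↦3, 1↦0}  →  V:3 E:3  edges: 0-p->1 0-q->1 1-q->1
final graph: no rule applies after step 2
NF nodes: {0:A, 1:B, 2:C}

Answer: 3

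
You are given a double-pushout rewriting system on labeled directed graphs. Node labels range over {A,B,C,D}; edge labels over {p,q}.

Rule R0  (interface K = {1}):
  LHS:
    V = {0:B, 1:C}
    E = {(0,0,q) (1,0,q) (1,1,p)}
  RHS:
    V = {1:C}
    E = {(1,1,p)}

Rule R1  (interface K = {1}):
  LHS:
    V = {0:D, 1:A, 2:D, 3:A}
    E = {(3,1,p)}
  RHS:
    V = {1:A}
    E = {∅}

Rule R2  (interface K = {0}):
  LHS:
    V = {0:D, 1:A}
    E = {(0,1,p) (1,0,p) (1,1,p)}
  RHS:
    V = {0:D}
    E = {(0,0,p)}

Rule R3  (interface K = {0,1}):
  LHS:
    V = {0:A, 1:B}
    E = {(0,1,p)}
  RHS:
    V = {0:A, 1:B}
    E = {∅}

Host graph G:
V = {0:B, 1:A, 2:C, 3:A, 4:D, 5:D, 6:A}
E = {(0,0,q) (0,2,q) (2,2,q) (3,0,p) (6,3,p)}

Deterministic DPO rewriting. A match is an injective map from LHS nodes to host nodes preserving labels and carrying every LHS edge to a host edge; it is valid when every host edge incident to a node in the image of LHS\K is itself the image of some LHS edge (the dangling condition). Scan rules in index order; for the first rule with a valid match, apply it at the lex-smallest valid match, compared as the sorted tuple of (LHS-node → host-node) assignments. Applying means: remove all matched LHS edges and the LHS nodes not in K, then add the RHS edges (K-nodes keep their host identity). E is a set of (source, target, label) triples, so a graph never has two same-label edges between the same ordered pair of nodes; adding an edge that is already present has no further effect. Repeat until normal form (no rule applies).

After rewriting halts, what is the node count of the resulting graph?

initial: |V|=7 |E|=5  E = 0-q->0 0-q->2 2-q->2 3-p->0 6-p->3
step 1: apply R1 at {0↦4, 1↦3, 2↦5, 3↦6}  → |V|=4 |E|=4  E = 0-q->0 0-q->2 2-q->2 3-p->0
step 2: apply R3 at {0↦3, 1↦0}  → |V|=4 |E|=3  E = 0-q->0 0-q->2 2-q->2
final graph: no rule applies after step 2
NF nodes: {0:B, 1:A, 2:C, 3:A}

Answer: 4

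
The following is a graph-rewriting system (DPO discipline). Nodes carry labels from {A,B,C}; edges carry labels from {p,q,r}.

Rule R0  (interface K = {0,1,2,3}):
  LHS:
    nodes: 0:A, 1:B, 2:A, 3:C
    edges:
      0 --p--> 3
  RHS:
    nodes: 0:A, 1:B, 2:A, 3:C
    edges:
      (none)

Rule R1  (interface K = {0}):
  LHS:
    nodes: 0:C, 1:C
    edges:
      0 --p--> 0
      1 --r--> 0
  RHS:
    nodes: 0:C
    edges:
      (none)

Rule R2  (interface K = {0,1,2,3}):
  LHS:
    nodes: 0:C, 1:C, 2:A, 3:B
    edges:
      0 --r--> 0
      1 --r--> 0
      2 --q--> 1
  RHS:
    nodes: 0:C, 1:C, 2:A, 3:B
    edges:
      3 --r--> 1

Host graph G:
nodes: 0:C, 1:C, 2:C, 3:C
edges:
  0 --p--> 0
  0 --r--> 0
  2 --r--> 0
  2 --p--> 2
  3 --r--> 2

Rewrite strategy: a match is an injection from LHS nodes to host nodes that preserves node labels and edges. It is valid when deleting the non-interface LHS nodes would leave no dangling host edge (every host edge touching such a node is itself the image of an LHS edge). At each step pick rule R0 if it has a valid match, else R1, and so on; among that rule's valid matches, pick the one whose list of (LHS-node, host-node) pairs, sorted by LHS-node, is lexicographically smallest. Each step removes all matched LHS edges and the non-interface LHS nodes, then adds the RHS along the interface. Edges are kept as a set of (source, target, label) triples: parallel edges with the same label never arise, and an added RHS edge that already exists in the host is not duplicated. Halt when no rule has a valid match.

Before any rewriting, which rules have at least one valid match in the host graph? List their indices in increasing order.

R0: no valid match — LHS pattern not found
R1: 1 valid match — {0↦2, 1↦3}
R2: no valid match — LHS pattern not found

Answer: [R1]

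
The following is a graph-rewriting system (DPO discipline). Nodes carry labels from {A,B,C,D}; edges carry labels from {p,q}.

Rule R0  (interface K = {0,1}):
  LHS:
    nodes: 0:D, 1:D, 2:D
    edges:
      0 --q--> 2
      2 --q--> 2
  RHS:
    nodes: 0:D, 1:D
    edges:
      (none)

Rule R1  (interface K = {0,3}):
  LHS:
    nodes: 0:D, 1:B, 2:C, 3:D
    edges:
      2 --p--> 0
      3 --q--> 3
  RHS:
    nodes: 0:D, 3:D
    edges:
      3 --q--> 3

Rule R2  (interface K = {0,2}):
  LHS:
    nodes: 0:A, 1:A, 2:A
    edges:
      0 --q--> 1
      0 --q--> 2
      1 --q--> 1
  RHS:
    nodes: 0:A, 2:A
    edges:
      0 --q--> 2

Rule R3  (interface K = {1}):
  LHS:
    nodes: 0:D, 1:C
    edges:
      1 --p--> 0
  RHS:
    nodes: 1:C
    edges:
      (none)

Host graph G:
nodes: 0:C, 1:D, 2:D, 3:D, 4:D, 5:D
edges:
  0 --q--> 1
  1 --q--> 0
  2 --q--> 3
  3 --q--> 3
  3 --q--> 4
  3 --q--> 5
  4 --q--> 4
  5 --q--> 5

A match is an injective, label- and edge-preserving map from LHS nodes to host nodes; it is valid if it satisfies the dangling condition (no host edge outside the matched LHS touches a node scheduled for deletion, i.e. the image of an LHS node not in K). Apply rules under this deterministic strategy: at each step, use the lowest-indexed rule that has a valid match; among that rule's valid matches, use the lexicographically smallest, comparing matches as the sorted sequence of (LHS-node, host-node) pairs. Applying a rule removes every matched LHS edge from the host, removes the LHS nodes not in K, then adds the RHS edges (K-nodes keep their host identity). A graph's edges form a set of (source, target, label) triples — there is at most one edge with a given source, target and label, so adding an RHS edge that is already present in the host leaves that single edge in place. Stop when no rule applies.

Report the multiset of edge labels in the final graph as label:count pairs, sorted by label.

initial: |V|=6 |E|=8  E = 0-q->1 1-q->0 2-q->3 3-q->3 3-q->4 3-q->5 4-q->4 5-q->5
step 1: apply R0 at {0↦3, 1↦1, 2↦4}  → |V|=5 |E|=6  E = 0-q->1 1-q->0 2-q->3 3-q->3 3-q->5 5-q->5
step 2: apply R0 at {0↦3, 1↦1, 2↦5}  → |V|=4 |E|=4  E = 0-q->1 1-q->0 2-q->3 3-q->3
step 3: apply R0 at {0↦2, 1↦1, 2↦3}  → |V|=3 |E|=2  E = 0-q->1 1-q->0
final graph: no rule applies after step 3
NF edges: [(0, 1, 'q'), (1, 0, 'q')]

Answer: q:2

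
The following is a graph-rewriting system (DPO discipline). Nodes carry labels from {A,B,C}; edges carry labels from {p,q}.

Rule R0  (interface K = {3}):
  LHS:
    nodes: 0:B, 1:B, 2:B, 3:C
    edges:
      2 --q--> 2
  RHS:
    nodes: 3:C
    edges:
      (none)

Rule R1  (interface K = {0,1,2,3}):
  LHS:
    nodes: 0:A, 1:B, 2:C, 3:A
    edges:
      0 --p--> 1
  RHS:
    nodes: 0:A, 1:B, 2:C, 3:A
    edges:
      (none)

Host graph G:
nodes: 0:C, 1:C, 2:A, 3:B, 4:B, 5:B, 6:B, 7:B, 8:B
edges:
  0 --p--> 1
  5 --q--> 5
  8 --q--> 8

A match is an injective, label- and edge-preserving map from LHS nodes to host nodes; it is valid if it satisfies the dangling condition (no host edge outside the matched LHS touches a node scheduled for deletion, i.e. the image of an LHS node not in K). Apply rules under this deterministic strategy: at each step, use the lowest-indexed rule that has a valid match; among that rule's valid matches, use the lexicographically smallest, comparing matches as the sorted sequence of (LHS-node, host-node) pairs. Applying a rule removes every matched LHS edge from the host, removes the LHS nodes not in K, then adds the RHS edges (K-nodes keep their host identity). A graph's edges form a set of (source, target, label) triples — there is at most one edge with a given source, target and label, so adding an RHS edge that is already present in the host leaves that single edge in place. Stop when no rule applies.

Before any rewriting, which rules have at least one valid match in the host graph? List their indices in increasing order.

R0: 48 valid matches — {0↦3, 1↦4, 2↦5, 3↦0}, {0↦3, 1↦4, 2↦5, 3↦1}, {0↦3, 1↦4, 2↦8, 3↦0} (+45 more)
R1: no valid match — LHS pattern not found

Answer: [R0]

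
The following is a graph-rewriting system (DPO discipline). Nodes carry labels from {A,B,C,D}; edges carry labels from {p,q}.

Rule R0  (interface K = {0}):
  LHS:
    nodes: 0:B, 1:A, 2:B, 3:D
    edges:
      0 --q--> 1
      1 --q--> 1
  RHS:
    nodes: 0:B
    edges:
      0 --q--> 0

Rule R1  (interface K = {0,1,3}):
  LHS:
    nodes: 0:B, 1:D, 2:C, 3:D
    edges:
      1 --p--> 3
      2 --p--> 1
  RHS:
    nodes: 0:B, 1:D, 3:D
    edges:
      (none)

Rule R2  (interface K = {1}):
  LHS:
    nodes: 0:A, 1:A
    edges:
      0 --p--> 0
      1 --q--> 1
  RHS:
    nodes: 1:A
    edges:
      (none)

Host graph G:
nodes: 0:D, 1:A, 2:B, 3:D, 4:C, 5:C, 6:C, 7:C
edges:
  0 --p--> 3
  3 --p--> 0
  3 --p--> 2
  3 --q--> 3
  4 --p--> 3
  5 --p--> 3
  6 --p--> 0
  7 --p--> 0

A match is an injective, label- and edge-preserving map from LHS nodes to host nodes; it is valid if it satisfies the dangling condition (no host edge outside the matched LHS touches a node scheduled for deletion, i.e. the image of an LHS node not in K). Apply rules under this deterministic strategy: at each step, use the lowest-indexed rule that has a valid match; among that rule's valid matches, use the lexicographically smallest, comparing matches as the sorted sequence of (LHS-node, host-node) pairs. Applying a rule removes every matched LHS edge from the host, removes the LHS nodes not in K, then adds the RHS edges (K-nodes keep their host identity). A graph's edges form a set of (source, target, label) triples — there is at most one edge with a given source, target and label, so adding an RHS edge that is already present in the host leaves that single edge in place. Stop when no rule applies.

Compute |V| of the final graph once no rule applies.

Answer: 6

Steps:
start.  V:8 E:8  edges: 0-p->3 3-p->0 3-p->2 3-q->3 4-p->3 5-p->3 6-p->0 7-p->0
1. fire R1 via {0↦2, 1↦0, 2↦6, 3↦3}  →  V:7 E:6  edges: 3-p->0 3-p->2 3-q->3 4-p->3 5-p->3 7-p->0
2. fire R1 via {0↦2, 1↦3, 2↦4, 3↦0}  →  V:6 E:4  edges: 3-p->2 3-q->3 5-p->3 7-p->0
halt: no rule applies after step 2
NF nodes: {0:D, 1:A, 2:B, 3:D, 5:C, 7:C}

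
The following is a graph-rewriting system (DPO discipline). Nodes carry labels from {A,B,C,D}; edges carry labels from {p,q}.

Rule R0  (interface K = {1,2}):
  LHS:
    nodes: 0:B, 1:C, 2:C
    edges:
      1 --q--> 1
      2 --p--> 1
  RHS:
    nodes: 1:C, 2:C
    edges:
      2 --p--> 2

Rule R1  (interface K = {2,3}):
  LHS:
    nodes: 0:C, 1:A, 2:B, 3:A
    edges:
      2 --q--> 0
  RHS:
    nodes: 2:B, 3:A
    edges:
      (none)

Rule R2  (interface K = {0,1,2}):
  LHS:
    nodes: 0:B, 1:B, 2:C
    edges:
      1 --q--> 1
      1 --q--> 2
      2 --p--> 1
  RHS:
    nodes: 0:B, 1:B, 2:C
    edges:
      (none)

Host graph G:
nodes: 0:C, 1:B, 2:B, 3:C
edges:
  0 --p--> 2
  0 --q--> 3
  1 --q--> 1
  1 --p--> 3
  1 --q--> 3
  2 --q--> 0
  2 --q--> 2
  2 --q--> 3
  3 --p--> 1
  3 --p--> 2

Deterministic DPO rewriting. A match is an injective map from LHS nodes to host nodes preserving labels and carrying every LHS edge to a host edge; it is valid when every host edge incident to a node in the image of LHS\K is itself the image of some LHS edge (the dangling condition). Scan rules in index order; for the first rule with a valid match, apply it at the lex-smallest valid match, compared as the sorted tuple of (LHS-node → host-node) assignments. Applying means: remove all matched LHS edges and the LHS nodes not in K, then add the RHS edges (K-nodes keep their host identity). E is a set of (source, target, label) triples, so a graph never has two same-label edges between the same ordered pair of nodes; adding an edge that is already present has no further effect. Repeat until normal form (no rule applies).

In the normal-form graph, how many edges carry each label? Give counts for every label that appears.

Answer: p:2 q:2

Steps:
initial: |V|=4 |E|=10  E = 0-p->2 0-q->3 1-q->1 1-p->3 1-q->3 2-q->0 2-q->2 2-q->3 3-p->1 3-p->2
step 1: apply R2 at {0↦1, 1↦2, 2↦0}  → |V|=4 |E|=7  E = 0-q->3 1-q->1 1-p->3 1-q->3 2-q->3 3-p->1 3-p->2
step 2: apply R2 at {0↦2, 1↦1, 2↦3}  → |V|=4 |E|=4  E = 0-q->3 1-p->3 2-q->3 3-p->2
halt: no rule applies after step 2
NF edges: [(0, 3, 'q'), (1, 3, 'p'), (2, 3, 'q'), (3, 2, 'p')]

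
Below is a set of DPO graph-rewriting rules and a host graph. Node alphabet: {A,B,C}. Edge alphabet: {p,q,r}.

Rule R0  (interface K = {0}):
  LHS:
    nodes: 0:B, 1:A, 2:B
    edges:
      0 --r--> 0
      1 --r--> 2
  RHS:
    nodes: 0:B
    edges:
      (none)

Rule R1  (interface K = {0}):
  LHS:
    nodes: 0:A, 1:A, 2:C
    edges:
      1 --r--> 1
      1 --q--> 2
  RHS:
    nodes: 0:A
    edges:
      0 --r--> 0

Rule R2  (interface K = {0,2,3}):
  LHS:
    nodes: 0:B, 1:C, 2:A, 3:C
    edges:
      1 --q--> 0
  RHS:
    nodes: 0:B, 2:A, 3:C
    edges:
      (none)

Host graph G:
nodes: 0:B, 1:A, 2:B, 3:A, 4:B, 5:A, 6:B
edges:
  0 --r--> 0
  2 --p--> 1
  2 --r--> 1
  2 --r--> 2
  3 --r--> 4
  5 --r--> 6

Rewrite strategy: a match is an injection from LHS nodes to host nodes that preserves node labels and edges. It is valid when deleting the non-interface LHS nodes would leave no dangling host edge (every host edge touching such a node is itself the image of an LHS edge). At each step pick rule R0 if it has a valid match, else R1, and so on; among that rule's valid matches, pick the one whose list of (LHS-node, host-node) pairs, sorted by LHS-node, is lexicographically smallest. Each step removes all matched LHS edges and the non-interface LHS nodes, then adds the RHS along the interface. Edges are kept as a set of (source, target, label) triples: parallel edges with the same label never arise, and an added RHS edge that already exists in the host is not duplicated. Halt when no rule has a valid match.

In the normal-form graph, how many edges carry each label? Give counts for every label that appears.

Answer: p:1 r:1

Rewrite trace:
initial: |V|=7 |E|=6  E = 0-r->0 2-p->1 2-r->1 2-r->2 3-r->4 5-r->6
step 1: apply R0 at {0↦0, 1↦3, 2↦4}  → |V|=5 |E|=4  E = 2-p->1 2-r->1 2-r->2 5-r->6
step 2: apply R0 at {0↦2, 1↦5, 2↦6}  → |V|=3 |E|=2  E = 2-p->1 2-r->1
normal form: no rule applies after step 2
NF edges: [(2, 1, 'p'), (2, 1, 'r')]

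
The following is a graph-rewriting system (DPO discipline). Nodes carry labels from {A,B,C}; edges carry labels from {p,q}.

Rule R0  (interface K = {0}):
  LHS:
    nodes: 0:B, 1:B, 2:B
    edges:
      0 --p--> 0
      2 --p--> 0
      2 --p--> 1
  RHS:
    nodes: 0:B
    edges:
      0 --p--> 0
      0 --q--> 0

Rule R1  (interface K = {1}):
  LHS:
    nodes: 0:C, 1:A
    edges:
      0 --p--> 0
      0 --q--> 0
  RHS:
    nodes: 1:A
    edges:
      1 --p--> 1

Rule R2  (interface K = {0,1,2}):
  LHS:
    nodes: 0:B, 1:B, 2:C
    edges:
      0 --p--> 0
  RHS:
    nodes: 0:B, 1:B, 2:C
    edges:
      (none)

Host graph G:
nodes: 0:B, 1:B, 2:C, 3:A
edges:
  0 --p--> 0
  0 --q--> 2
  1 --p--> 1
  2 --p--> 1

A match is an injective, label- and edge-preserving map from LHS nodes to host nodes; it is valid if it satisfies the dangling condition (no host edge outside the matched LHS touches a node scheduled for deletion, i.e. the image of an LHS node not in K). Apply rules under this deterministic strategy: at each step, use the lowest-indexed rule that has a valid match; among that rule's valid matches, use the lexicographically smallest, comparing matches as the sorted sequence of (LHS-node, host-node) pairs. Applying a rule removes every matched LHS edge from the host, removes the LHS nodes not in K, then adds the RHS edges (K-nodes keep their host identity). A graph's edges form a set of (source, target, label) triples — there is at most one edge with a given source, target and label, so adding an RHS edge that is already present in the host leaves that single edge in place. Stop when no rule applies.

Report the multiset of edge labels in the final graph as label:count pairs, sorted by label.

start.  V:4 E:4  edges: 0-p->0 0-q->2 1-p->1 2-p->1
1. fire R2 via {0↦0, 1↦1, 2↦2}  →  V:4 E:3  edges: 0-q->2 1-p->1 2-p->1
2. fire R2 via {0↦1, 1↦0, 2↦2}  →  V:4 E:2  edges: 0-q->2 2-p->1
final graph: no rule applies after step 2
NF edges: [(0, 2, 'q'), (2, 1, 'p')]

Answer: p:1 q:1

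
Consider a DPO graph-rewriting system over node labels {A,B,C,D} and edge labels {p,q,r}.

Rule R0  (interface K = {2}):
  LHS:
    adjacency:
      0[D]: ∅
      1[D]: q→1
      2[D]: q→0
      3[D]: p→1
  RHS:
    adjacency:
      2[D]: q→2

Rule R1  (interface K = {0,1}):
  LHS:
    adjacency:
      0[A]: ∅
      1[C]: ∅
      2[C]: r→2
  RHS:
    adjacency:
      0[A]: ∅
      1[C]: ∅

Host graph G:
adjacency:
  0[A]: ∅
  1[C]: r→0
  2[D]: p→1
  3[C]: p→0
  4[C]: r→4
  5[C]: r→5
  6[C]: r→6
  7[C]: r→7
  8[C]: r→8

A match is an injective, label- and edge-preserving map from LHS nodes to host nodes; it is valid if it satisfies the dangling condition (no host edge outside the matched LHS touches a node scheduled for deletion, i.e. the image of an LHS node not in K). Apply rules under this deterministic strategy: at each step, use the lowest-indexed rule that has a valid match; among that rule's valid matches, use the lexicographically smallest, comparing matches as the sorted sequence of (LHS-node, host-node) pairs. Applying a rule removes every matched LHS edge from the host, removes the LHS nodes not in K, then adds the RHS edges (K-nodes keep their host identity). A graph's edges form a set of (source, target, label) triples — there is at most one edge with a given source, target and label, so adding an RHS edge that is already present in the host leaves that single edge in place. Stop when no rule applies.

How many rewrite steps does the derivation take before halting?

initial: |V|=9 |E|=8  E = 1-r->0 2-p->1 3-p->0 4-r->4 5-r->5 6-r->6 7-r->7 8-r->8
step 1: apply R1 at {0↦0, 1↦1, 2↦4}  → |V|=8 |E|=7  E = 1-r->0 2-p->1 3-p->0 5-r->5 6-r->6 7-r->7 8-r->8
step 2: apply R1 at {0↦0, 1↦1, 2↦5}  → |V|=7 |E|=6  E = 1-r->0 2-p->1 3-p->0 6-r->6 7-r->7 8-r->8
step 3: apply R1 at {0↦0, 1↦1, 2↦6}  → |V|=6 |E|=5  E = 1-r->0 2-p->1 3-p->0 7-r->7 8-r->8
step 4: apply R1 at {0↦0, 1↦1, 2↦7}  → |V|=5 |E|=4  E = 1-r->0 2-p->1 3-p->0 8-r->8
step 5: apply R1 at {0↦0, 1↦1, 2↦8}  → |V|=4 |E|=3  E = 1-r->0 2-p->1 3-p->0
final graph: no rule applies after step 5

Answer: 5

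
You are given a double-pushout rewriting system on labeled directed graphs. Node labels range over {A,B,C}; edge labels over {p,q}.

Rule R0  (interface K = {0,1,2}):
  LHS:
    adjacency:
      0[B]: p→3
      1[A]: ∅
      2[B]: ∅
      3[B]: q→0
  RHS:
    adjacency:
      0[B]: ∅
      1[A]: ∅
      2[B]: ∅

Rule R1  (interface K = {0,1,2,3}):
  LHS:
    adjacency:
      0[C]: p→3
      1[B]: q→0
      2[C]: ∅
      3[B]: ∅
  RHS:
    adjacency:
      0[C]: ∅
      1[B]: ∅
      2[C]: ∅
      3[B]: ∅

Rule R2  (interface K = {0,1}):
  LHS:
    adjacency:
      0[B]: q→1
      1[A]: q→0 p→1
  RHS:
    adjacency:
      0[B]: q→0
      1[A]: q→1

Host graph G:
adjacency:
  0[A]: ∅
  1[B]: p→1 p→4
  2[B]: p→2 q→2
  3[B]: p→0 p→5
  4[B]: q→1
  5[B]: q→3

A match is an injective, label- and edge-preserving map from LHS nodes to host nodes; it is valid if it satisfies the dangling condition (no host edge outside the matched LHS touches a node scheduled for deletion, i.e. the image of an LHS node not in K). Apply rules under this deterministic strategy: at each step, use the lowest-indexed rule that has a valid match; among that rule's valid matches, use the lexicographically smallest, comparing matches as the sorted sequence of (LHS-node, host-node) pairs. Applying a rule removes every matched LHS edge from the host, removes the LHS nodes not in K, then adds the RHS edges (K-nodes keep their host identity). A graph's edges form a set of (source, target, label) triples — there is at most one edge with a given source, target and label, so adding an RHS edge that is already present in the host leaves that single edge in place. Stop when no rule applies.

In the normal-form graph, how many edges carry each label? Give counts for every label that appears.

Answer: p:3 q:1

Rewrite trace:
[0] host  ⇒  6 nodes, 8 edges  {1-p->1 1-p->4 2-p->2 2-q->2 3-p->0 3-p->5 4-q->1 5-q->3}
[1] R0 @ {0↦1, 1↦0, 2↦2, 3↦4}  ⇒  5 nodes, 6 edges  {1-p->1 2-p->2 2-q->2 3-p->0 3-p->5 5-q->3}
[2] R0 @ {0↦3, 1↦0, 2↦1, 3↦5}  ⇒  4 nodes, 4 edges  {1-p->1 2-p->2 2-q->2 3-p->0}
halt: no rule applies after step 2
NF edges: [(1, 1, 'p'), (2, 2, 'p'), (2, 2, 'q'), (3, 0, 'p')]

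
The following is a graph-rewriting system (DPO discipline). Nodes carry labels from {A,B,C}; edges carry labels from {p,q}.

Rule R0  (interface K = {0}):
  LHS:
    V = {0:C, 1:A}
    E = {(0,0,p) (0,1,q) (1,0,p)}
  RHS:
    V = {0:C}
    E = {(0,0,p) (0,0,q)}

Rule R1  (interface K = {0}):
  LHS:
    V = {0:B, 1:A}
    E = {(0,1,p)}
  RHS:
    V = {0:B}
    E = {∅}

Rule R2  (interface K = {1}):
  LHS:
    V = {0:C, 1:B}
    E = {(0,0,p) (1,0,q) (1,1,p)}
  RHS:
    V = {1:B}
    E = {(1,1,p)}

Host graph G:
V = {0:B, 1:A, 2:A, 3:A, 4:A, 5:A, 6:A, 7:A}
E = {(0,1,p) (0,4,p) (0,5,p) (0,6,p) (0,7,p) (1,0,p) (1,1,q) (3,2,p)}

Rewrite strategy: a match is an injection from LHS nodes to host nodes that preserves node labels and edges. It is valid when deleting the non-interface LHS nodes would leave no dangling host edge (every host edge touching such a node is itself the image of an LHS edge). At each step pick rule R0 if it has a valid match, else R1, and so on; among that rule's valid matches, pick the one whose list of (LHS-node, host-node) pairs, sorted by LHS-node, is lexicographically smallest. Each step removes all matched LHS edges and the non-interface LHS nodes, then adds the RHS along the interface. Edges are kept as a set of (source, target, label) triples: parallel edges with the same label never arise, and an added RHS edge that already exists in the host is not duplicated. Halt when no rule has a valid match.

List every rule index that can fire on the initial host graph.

Answer: [R1]

Derivation:
R0: no valid match — LHS pattern not found
R1: 4 valid matches — {0↦0, 1↦4}, {0↦0, 1↦5}, {0↦0, 1↦6} (+1 more)
R2: no valid match — LHS pattern not found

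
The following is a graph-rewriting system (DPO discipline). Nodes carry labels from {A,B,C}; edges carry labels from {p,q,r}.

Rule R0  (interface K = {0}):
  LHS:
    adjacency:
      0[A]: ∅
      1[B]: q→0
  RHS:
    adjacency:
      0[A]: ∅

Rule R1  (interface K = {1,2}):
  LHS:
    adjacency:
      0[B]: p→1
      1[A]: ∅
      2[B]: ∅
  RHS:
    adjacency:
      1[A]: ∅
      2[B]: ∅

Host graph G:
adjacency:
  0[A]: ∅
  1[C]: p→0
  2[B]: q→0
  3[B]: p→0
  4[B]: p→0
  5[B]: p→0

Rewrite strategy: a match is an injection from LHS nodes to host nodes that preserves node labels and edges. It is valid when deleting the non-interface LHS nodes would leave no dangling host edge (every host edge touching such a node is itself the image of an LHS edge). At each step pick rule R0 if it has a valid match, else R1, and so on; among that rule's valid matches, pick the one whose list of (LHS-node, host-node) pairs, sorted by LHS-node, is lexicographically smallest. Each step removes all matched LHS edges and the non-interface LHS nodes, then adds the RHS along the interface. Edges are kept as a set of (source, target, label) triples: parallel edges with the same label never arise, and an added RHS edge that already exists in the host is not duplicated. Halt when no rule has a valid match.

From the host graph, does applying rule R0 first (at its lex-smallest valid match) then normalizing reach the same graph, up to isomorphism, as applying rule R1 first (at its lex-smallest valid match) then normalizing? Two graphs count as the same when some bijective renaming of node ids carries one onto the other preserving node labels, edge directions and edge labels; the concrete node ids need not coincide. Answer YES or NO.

Answer: YES

Steps:
branch R0-first: apply at {0↦0, 1↦2} → |E|=4, then 2 more step(s) → NF |V|=3 |E|=2 V={0:A, 1:C, 5:B} E=1-p->0 5-p->0
branch R1-first: apply at {0↦3, 1↦0, 2↦2} → |E|=4, then 2 more step(s) → NF |V|=3 |E|=2 V={0:A, 1:C, 5:B} E=1-p->0 5-p->0
graphs isomorphic (equal up to label-preserving node renaming)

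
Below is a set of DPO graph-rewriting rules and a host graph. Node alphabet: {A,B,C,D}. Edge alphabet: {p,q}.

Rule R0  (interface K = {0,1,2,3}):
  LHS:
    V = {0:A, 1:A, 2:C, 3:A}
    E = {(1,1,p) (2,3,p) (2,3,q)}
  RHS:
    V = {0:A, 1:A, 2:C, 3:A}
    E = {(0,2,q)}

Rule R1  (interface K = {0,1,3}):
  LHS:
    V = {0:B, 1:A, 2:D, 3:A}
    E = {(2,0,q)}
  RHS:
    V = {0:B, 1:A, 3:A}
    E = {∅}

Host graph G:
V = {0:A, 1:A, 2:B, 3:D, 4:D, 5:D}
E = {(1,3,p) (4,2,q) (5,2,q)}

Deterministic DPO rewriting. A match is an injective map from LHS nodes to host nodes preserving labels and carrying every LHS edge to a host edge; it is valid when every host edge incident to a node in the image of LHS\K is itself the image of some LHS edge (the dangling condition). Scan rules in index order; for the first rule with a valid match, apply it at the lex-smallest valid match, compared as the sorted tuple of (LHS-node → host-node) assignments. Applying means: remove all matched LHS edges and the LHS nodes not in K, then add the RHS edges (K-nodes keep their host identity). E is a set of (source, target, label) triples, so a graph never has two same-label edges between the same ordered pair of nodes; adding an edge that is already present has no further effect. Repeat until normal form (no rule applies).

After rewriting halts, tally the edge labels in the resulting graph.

initial: |V|=6 |E|=3  E = 1-p->3 4-q->2 5-q->2
step 1: apply R1 at {0↦2, 1↦0, 2↦4, 3↦1}  → |V|=5 |E|=2  E = 1-p->3 5-q->2
step 2: apply R1 at {0↦2, 1↦0, 2↦5, 3↦1}  → |V|=4 |E|=1  E = 1-p->3
normal form: no rule applies after step 2
NF edges: [(1, 3, 'p')]

Answer: p:1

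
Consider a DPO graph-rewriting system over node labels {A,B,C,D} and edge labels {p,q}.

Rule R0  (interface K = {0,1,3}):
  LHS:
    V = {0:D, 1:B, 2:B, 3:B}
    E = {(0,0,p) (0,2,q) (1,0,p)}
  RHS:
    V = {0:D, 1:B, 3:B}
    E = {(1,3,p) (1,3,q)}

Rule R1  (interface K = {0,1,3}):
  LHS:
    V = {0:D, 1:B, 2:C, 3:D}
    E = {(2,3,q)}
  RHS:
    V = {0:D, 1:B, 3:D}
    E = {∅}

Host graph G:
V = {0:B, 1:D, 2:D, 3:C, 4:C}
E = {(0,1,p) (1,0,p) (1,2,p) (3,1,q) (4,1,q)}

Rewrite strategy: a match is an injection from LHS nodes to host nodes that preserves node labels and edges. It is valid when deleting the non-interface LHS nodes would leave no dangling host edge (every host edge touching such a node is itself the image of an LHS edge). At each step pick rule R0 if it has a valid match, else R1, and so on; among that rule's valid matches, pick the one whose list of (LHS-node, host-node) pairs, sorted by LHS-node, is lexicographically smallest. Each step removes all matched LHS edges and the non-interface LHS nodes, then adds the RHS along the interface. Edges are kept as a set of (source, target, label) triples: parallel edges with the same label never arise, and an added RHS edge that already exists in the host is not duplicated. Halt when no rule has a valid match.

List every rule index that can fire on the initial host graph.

R0: no valid match — LHS pattern not found
R1: 2 valid matches — {0↦2, 1↦0, 2↦3, 3↦1}, {0↦2, 1↦0, 2↦4, 3↦1}

Answer: [R1]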